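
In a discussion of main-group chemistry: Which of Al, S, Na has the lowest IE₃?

IE_3 is the cost of taking one more electron from the +2 cation: Al²⁺ still has 1 valence electron; S²⁺ still has 4 valence electrons; Na²⁺ is already 1 electron into the core.
Core electrons are held far more tightly than valence electrons, so Na tops the IE_3 order.
Valence configurations: Al²⁺ [Ne]3s¹, S²⁺ [Ne]3s²3p².
Approximate IE_3 values (kJ/mol): Al 2745, S 3357, Na 6910.
Putting it together, IE_3: Al < S < Na.

Al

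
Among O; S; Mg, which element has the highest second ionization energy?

O

IE_2 is the cost of taking one more electron from the +1 cation: O⁺ still has 5 valence electrons; S⁺ still has 5 valence electrons; Mg⁺ still has 1 valence electron.
All are still removing valence electrons, so compare the +1 ions as you would atoms: IE_2 generally rises across a period (higher Z_eff) and falls down a group (larger shell), subject to the usual subshell exceptions.
Valence configurations: O⁺ [He]2s²2p³, S⁺ [Ne]3s²3p³, Mg⁺ [Ne]3s¹.
The numbers (kJ/mol): O 3388, S 2252, Mg 1451.
Hence IE_2: Mg < S < O.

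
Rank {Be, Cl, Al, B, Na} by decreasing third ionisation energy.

Be > Na > Cl > B > Al

After 2 electrons have been removed, what remains? Be²⁺ is the bare [He] core; Cl²⁺ still has 5 valence electrons; Al²⁺ still has 1 valence electron; B²⁺ still has 1 valence electron; Na²⁺ is already 1 electron into the core.
Breaking into a closed-shell core is much more expensive than removing a leftover valence electron — Na and Be have the largest IE_3 here.
Valence configurations: Cl²⁺ [Ne]3s²3p³, Al²⁺ [Ne]3s¹, B²⁺ [He]2s¹.
Approximate IE_3 values (kJ/mol): Be 14849, Cl 3822, Al 2745, B 3660, Na 6910.
Putting it together, IE_3: Al < B < Cl < Na < Be.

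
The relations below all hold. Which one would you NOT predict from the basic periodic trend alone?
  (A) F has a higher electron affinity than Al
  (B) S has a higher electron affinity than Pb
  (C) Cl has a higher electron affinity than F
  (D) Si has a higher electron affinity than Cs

The general trend: electron affinity increases across a period and decreases down a group.
(A) F (period 2, group 17) vs Al (period 3, group 13): the stated order agrees with the simple trend.
(B) S (period 3, group 16) vs Pb (period 6, group 14): the stated order agrees with the simple trend.
(C) Cl (period 3, group 17) vs F (period 2, group 17): the stated order contradicts the simple trend.
(D) Si (period 3, group 14) vs Cs (period 6, group 1): the stated order agrees with the simple trend.
The exception is (C): F's small 2p subshell makes the incoming electron feel strong e⁻–e⁻ repulsion, so Cl actually releases more energy on gaining an electron.

(C)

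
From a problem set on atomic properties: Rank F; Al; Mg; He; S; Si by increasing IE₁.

Al, Mg, Si, S, F, He

He is in period 1, group 18; F is in period 2, group 17; Mg is in period 3, group 2; Al is in period 3, group 13; Si is in period 3, group 14; S is in period 3, group 16.
First ionization energy rises across a period (greater Z_eff holds electrons more tightly) and falls down a group (valence electrons are farther from the nucleus).
These span different periods and groups, so the two trends combine.
Mg > Al: this pair runs against the simple trend — see the exception note.
Si > Mg: both are in period 3; the period trend gives Si the larger value.
S > Si: S lies to the right of Si in period 3, so the across-period effect alone puts S higher.
F > S: relative to S, both the across-period and down-group shifts push F's first ionization energy up.
He > F: relative to F, both the across-period and down-group shifts push He's first ionization energy up.
Note the exception: Mg has a higher first ionization energy than Al, contrary to the simple trend — Al's single 3p electron is easier to remove than one from Mg's filled 3s².
Approximate values (kJ/mol): He 2372, F 1681, Mg 738, Al 578, Si 786, S 1000.
So from lowest to highest: Al < Mg < Si < S < F < He.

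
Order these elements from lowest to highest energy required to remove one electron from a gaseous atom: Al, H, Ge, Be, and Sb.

Al < Ge < Sb < Be < H

Removing the outermost electron gets harder across a period and easier down a group.
These sit on a diagonal, where the across-period and down-group effects partly cancel.
Ge > Al: the two effects oppose for this pair; the across-period effect wins (762 vs 578 kJ/mol).
Sb > Ge: period and group pull opposite ways; the across-period shift dominates (831 vs 762 kJ/mol).
Be > Sb: period and group pull opposite ways; the down-group shift dominates (900 vs 831 kJ/mol).
H > Be: the two effects oppose for this pair; the down-group effect wins (1312 vs 900 kJ/mol).
Tabulated first ionization energy (kJ/mol): H 1312, Be 900, Al 578, Ge 762, Sb 831.
So from lowest to highest: Al < Ge < Sb < Be < H.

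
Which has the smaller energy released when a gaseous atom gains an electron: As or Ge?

As

Adding an electron releases more energy for atoms nearer the top right (short of the noble gases).
All lie in period 4; the across-period trend (electron affinity increases left to right) applies, with the exception below.
Note the exception: Ge has a higher electron affinity than As, contrary to the simple trend — adding an electron to As's half-filled 4p³ is unfavourable, so Ge (4p²) has the more exothermic EA.
For reference (kJ/mol): Ge 119, As 78.
So As has the smaller energy released when a gaseous atom gains an electron (As < Ge).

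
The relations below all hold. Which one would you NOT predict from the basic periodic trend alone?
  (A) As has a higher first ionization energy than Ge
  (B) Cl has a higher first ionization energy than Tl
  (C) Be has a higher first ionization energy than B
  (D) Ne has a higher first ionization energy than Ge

The general trend: first ionization energy increases across a period and decreases down a group.
(A) As (period 4, group 15) vs Ge (period 4, group 14): the stated order agrees with the simple trend.
(B) Cl (period 3, group 17) vs Tl (period 6, group 13): the stated order agrees with the simple trend.
(C) Be (period 2, group 2) vs B (period 2, group 13): the stated order contradicts the simple trend.
(D) Ne (period 2, group 18) vs Ge (period 4, group 14): the stated order agrees with the simple trend.
The exception is (C): removing B's lone 2p electron is easier than breaking Be's filled 2s².

(C)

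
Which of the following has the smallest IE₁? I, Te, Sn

Sn

Sn is in period 5, group 14; Te is in period 5, group 16; I is in period 5, group 17.
IE₁ increases left→right with effective nuclear charge and decreases top→bottom as the valence shell moves farther out.
All lie in period 5, so first ionization energy increases left to right.
The smallest IE₁ among these belongs to Sn.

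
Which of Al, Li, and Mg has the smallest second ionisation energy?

IE_2 is the cost of taking one more electron from the +1 cation: Al⁺ still has 2 valence electrons; Li⁺ is the bare [He] core; Mg⁺ still has 1 valence electron.
Breaking into a closed-shell core is much more expensive than removing a leftover valence electron — Li has the largest IE_2 here.
Valence configurations: Al⁺ [Ne]3s², Mg⁺ [Ne]3s¹.
Approximate IE_2 values (kJ/mol): Al 1817, Li 7298, Mg 1451.
So the second ionization energies run Mg < Al < Li.

Mg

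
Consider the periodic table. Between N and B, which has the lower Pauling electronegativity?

B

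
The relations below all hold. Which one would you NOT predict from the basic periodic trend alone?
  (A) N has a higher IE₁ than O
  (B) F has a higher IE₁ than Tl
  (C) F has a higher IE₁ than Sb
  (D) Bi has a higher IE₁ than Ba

(A)

The general trend: IE₁ increases across a period and decreases down a group.
(A) N (period 2, group 15) vs O (period 2, group 16): the stated order contradicts the simple trend.
(B) F (period 2, group 17) vs Tl (period 6, group 13): the stated order agrees with the simple trend.
(C) F (period 2, group 17) vs Sb (period 5, group 15): the stated order agrees with the simple trend.
(D) Bi (period 6, group 15) vs Ba (period 6, group 2): the stated order agrees with the simple trend.
The exception is (A): pairing an electron in O's 2p⁴ costs repulsion energy, so O ionizes more easily than half-filled N (2p³).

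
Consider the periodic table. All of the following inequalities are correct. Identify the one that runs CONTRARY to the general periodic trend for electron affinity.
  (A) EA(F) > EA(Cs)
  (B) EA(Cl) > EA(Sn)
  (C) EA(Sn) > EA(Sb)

The general trend: electron affinity increases across a period and decreases down a group.
(A) F (period 2, group 17) vs Cs (period 6, group 1): the stated order agrees with the simple trend.
(B) Cl (period 3, group 17) vs Sn (period 5, group 14): the stated order agrees with the simple trend.
(C) Sn (period 5, group 14) vs Sb (period 5, group 15): the stated order contradicts the simple trend.
The exception is (C): adding an electron to Sb's half-filled 5p³ is unfavourable, so Sn has the more exothermic EA.

(C)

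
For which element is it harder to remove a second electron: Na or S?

IE_2 is the cost of taking one more electron from the +1 cation: Na⁺ is the bare [Ne] core; S⁺ still has 5 valence electrons.
Pulling an electron out of a noble-gas core costs far more than removing a remaining valence electron, so Na sits at the high end of IE_2.
The numbers (kJ/mol): Na 4562, S 2252.
Putting it together, IE_2: S < Na.

Na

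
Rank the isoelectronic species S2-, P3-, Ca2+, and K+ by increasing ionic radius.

Ca2+, K+, S2-, P3-

All of these have 18 electrons, so size is governed by nuclear charge alone: the more protons, the stronger the pull on the same electron cloud, and the smaller the ion.
Nuclear charges: Ca2+ (Z=20), K+ (Z=19), S2- (Z=16), P3- (Z=15).
Smallest to largest: Ca2+ < K+ < S2- < P3-.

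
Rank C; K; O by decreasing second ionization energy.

O > K > C

IE_2 is the cost of taking one more electron from the +1 cation: C⁺ still has 3 valence electrons; K⁺ is the bare [Ar] core; O⁺ still has 5 valence electrons.
Usually core removal costs more than valence removal, but here the competition is close: a tightly held n=2 valence electron can cost more to remove than an n=3 core electron, so the actual values have to decide it.
Valence configurations: C⁺ [He]2s²2p¹, O⁺ [He]2s²2p³.
The numbers (kJ/mol): C 2353, K 3052, O 3388.
Overall IE_2 order: C < K < O.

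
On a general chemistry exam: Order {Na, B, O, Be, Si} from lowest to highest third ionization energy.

Consider each +2 ion: Na²⁺ is already 1 electron into the core; B²⁺ still has 1 valence electron; O²⁺ still has 4 valence electrons; Be²⁺ is the bare [He] core; Si²⁺ still has 2 valence electrons.
Core electrons are held far more tightly than valence electrons, so Na and Be top the IE_3 order.
Valence configurations: B²⁺ [He]2s¹, O²⁺ [He]2s²2p², Si²⁺ [Ne]3s².
The numbers (kJ/mol): Na 6910, B 3660, O 5300, Be 14849, Si 3232.
Overall IE_3 order: Si < B < O < Na < Be.

Si < B < O < Na < Be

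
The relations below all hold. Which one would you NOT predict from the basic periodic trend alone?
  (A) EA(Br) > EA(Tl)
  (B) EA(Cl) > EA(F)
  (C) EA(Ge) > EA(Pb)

(B)

The general trend: electron affinity increases across a period and decreases down a group.
(A) Br (period 4, group 17) vs Tl (period 6, group 13): the stated order agrees with the simple trend.
(B) Cl (period 3, group 17) vs F (period 2, group 17): the stated order contradicts the simple trend.
(C) Ge (period 4, group 14) vs Pb (period 6, group 14): the stated order agrees with the simple trend.
The exception is (B): F's small 2p subshell makes the incoming electron feel strong e⁻–e⁻ repulsion, so Cl actually releases more energy on gaining an electron.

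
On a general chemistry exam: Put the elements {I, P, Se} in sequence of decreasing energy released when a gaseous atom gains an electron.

I > Se > P

P is in period 3, group 15; Se is in period 4, group 16; I is in period 5, group 17.
EA tends to increase across a period and decrease down a group, though the pattern is less regular than for IE or radius.
A diagonal step moves right (one effect) and down (the opposite effect) at once.
Se > P: the two effects oppose for this pair; the across-period effect wins (195 vs 72 kJ/mol).
I > Se: the two effects oppose for this pair; the across-period effect wins (295 vs 195 kJ/mol).
Tabulated electron affinity (kJ/mol): P 72, Se 195, I 295.
So from highest to lowest: I > Se > P.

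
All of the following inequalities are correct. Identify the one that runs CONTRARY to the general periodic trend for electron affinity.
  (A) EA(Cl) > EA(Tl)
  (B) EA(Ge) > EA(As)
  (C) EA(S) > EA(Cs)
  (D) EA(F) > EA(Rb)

(B)

The general trend: electron affinity increases across a period and decreases down a group.
(A) Cl (period 3, group 17) vs Tl (period 6, group 13): the stated order agrees with the simple trend.
(B) Ge (period 4, group 14) vs As (period 4, group 15): the stated order contradicts the simple trend.
(C) S (period 3, group 16) vs Cs (period 6, group 1): the stated order agrees with the simple trend.
(D) F (period 2, group 17) vs Rb (period 5, group 1): the stated order agrees with the simple trend.
The exception is (B): adding an electron to As's half-filled 4p³ is unfavourable, so Ge (4p²) has the more exothermic EA.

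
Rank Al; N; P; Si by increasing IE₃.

Al < P < Si < N

IE_3 is the cost of taking one more electron from the +2 cation: Al²⁺ still has 1 valence electron; N²⁺ still has 3 valence electrons; P²⁺ still has 3 valence electrons; Si²⁺ still has 2 valence electrons.
All are still removing valence electrons, so compare the +2 ions as you would atoms: IE_3 generally rises across a period (higher Z_eff) and falls down a group (larger shell), subject to the usual subshell exceptions.
Valence configurations: Al²⁺ [Ne]3s¹, N²⁺ [He]2s²2p¹, P²⁺ [Ne]3s²3p¹, Si²⁺ [Ne]3s².
P²⁺ loses a lone 3p electron whereas Si²⁺ must break into a filled 3s² pair, so IE_3(Si) > IE_3(P) even though P has the higher nuclear charge.
Approximate IE_3 values (kJ/mol): Al 2745, N 4578, P 2914, Si 3232.
Overall IE_3 order: Al < P < Si < N.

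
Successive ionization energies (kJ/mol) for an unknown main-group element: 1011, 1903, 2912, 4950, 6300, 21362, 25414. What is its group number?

Group 15

Look for the largest jump between consecutive ionization energies: IE6/IE5 ≈ 3.4, far larger than any earlier ratio.
That jump marks the point where a core electron is being removed. So the atom has 5 valence electrons.
A main-group element with 5 valence electrons is in group 15.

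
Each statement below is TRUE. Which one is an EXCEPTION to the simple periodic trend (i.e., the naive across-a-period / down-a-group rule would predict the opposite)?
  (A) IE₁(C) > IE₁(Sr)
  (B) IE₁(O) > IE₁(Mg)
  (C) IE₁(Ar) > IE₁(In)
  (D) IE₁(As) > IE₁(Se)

(D)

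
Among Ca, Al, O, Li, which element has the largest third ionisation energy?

Li

IE_3 is the cost of taking one more electron from the +2 cation: Ca²⁺ is the bare [Ar] core; Al²⁺ still has 1 valence electron; O²⁺ still has 4 valence electrons; Li²⁺ is already 1 electron into the core.
Usually core removal costs more than valence removal, but here the competition is close: a tightly held n=2 valence electron can cost more to remove than an n=3 core electron, so the actual values have to decide it.
Valence configurations: Al²⁺ [Ne]3s¹, O²⁺ [He]2s²2p².
Tabulated IE_3 (kJ/mol): Ca 4912, Al 2745, O 5300, Li 11815.
Hence IE_3: Al < Ca < O < Li.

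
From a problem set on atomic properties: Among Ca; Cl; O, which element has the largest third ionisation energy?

O

Consider each +2 ion: Ca²⁺ is the bare [Ar] core; Cl²⁺ still has 5 valence electrons; O²⁺ still has 4 valence electrons.
Usually core removal costs more than valence removal, but here the competition is close: a tightly held n=2 valence electron can cost more to remove than an n=3 core electron, so the actual values have to decide it.
Valence configurations: Cl²⁺ [Ne]3s²3p³, O²⁺ [He]2s²2p².
Approximate IE_3 values (kJ/mol): Ca 4912, Cl 3822, O 5300.
Putting it together, IE_3: Cl < Ca < O.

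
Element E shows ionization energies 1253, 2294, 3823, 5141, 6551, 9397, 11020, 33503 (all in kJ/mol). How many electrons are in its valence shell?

7

Look for the largest jump between consecutive ionization energies: IE8/IE7 ≈ 3.0, far larger than any earlier ratio.
That jump marks the point where a core electron is being removed. So the atom has 7 valence electrons.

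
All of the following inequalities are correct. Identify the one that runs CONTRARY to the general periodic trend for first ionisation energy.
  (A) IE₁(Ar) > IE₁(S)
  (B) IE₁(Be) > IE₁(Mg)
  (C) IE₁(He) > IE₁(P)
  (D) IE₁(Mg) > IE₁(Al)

(D)

The general trend: first ionisation energy increases across a period and decreases down a group.
(A) Ar (period 3, group 18) vs S (period 3, group 16): the stated order agrees with the simple trend.
(B) Be (period 2, group 2) vs Mg (period 3, group 2): the stated order agrees with the simple trend.
(C) He (period 1, group 18) vs P (period 3, group 15): the stated order agrees with the simple trend.
(D) Mg (period 3, group 2) vs Al (period 3, group 13): the stated order contradicts the simple trend.
The exception is (D): Al's single 3p electron is easier to remove than one from Mg's filled 3s².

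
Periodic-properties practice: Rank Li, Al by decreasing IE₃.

IE_3 is the cost of taking one more electron from the +2 cation: Li²⁺ is already 1 electron into the core; Al²⁺ still has 1 valence electron.
Core electrons are held far more tightly than valence electrons, so Li tops the IE_3 order.
The numbers (kJ/mol): Li 11815, Al 2745.
Putting it together, IE_3: Al < Li.

Li > Al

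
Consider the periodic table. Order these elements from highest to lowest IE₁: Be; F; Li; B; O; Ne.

Ne > F > O > Be > B > Li

Li is in period 2, group 1; Be is in period 2, group 2; B is in period 2, group 13; O is in period 2, group 16; F is in period 2, group 17; Ne is in period 2, group 18.
First ionization energy rises across a period (greater Z_eff holds electrons more tightly) and falls down a group (valence electrons are farther from the nucleus).
All lie in period 2; the across-period trend (first ionization energy increases left to right) applies, with the exception below.
Note the exception: Be has a higher first ionization energy than B, contrary to the simple trend — removing B's lone 2p electron is easier than breaking Be's filled 2s².
Approximate values (kJ/mol): Li 520, Be 900, B 801, O 1314, F 1681, Ne 2081.
So from highest to lowest: Ne > F > O > Be > B > Li.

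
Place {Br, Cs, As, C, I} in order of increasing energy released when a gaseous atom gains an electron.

Cs < As < C < I < Br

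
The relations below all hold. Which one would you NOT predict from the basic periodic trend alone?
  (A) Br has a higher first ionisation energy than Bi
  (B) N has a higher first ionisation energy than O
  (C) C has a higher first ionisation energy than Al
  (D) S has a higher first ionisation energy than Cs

The general trend: first ionisation energy increases across a period and decreases down a group.
(A) Br (period 4, group 17) vs Bi (period 6, group 15): the stated order agrees with the simple trend.
(B) N (period 2, group 15) vs O (period 2, group 16): the stated order contradicts the simple trend.
(C) C (period 2, group 14) vs Al (period 3, group 13): the stated order agrees with the simple trend.
(D) S (period 3, group 16) vs Cs (period 6, group 1): the stated order agrees with the simple trend.
The exception is (B): pairing an electron in O's 2p⁴ costs repulsion energy, so O ionizes more easily than half-filled N (2p³).

(B)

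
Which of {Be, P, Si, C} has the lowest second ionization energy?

Si

The second ionization energy removes an electron from the +1 ion. For each element: Be⁺ still has 1 valence electron; P⁺ still has 4 valence electrons; Si⁺ still has 3 valence electrons; C⁺ still has 3 valence electrons.
All are still removing valence electrons, so compare the +1 ions as you would atoms: IE_2 generally rises across a period (higher Z_eff) and falls down a group (larger shell), subject to the usual subshell exceptions.
Valence configurations: Be⁺ [He]2s¹, P⁺ [Ne]3s²3p², Si⁺ [Ne]3s²3p¹, C⁺ [He]2s²2p¹.
Tabulated IE_2 (kJ/mol): Be 1757, P 1907, Si 1577, C 2353.
So the second ionization energies run Si < Be < P < C.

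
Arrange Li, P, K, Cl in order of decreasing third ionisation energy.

Li > K > Cl > P

After 2 electrons have been removed, what remains? Li²⁺ is already 1 electron into the core; P²⁺ still has 3 valence electrons; K²⁺ is already 1 electron into the core; Cl²⁺ still has 5 valence electrons.
Core electrons are held far more tightly than valence electrons, so K and Li top the IE_3 order.
Valence configurations: P²⁺ [Ne]3s²3p¹, Cl²⁺ [Ne]3s²3p³.
Tabulated IE_3 (kJ/mol): Li 11815, P 2914, K 4420, Cl 3822.
Overall IE_3 order: P < Cl < K < Li.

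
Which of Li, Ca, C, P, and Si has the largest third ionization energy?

Li

IE_3 is the cost of taking one more electron from the +2 cation: Li²⁺ is already 1 electron into the core; Ca²⁺ is the bare [Ar] core; C²⁺ still has 2 valence electrons; P²⁺ still has 3 valence electrons; Si²⁺ still has 2 valence electrons.
Breaking into a closed-shell core is much more expensive than removing a leftover valence electron — Ca and Li have the largest IE_3 here.
Valence configurations: C²⁺ [He]2s², P²⁺ [Ne]3s²3p¹, Si²⁺ [Ne]3s².
P²⁺ loses a lone 3p electron whereas Si²⁺ must break into a filled 3s² pair, so IE_3(Si) > IE_3(P) even though P has the higher nuclear charge.
Tabulated IE_3 (kJ/mol): Li 11815, Ca 4912, C 4620, P 2914, Si 3232.
Overall IE_3 order: P < Si < C < Ca < Li.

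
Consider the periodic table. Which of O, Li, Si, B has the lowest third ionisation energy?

After 2 electrons have been removed, what remains? O²⁺ still has 4 valence electrons; Li²⁺ is already 1 electron into the core; Si²⁺ still has 2 valence electrons; B²⁺ still has 1 valence electron.
Pulling an electron out of a noble-gas core costs far more than removing a remaining valence electron, so Li sits at the high end of IE_3.
Valence configurations: O²⁺ [He]2s²2p², Si²⁺ [Ne]3s², B²⁺ [He]2s¹.
Approximate IE_3 values (kJ/mol): O 5300, Li 11815, Si 3232, B 3660.
Hence IE_3: Si < B < O < Li.

Si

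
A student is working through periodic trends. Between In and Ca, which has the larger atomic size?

Ca is in period 4, group 2; In is in period 5, group 13.
Atomic radius shrinks across a period as nuclear charge pulls the same shell inward, and grows down a group as new shells are added.
These sit on a diagonal, where the across-period and down-group effects partly cancel.
Ca > In: the two effects oppose for this pair; the across-period effect wins (171 vs 142 pm).
Approximate values (pm): Ca 171, In 142.
So Ca has the larger atomic size (Ca > In).

Ca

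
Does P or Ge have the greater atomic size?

P is in period 3, group 15; Ge is in period 4, group 14.
Radius decreases left→right (rising Z_eff, same n) and increases top→bottom (higher n).
Here both period and group differ, so the two effects have to be weighed against each other.
Ge > P: relative to P, both the across-period and down-group shifts push Ge's atomic radius up.
For reference (pm): P 111, Ge 121.
So Ge has the greater atomic size (Ge > P).

Ge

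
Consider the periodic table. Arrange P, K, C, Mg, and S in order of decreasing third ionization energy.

Mg > C > K > S > P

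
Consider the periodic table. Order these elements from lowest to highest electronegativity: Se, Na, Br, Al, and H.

H is in period 1, group 1; Na is in period 3, group 1; Al is in period 3, group 13; Se is in period 4, group 16; Br is in period 4, group 17.
Electronegativity increases across a period and decreases down a group, tracking effective nuclear charge and atomic size.
Here both period and group differ, so the two effects have to be weighed against each other.
Al > Na: Al lies to the right of Na in period 3, so the across-period effect alone puts Al higher.
H > Al: period and group pull opposite ways; the down-group shift dominates (2.20 vs 1.61).
Se > H: the two effects oppose for this pair; the across-period effect wins (2.55 vs 2.20).
Br > Se: both are in period 4; the period trend gives Br the larger value.
Approximate values (Pauling): H 2.20, Na 0.93, Al 1.61, Se 2.55, Br 2.96.
So from lowest to highest: Na < Al < H < Se < Br.

Na < Al < H < Se < Br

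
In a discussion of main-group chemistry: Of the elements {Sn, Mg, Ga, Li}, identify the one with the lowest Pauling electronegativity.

Li

Li is in period 2, group 1; Mg is in period 3, group 2; Ga is in period 4, group 13; Sn is in period 5, group 14.
Smaller atoms with higher effective nuclear charge are more electronegative.
These sit on a diagonal, where the across-period and down-group effects partly cancel.
Mg > Li: period and group pull opposite ways; the across-period shift dominates (1.31 vs 0.98).
Ga > Mg: the two effects oppose for this pair; the across-period effect wins (1.81 vs 1.31).
Sn > Ga: period and group pull opposite ways; the across-period shift dominates (1.96 vs 1.81).
For reference (Pauling): Li 0.98, Mg 1.31, Ga 1.81, Sn 1.96.
The lowest Pauling electronegativity among these belongs to Li.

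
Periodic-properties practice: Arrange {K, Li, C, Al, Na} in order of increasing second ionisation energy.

The second ionization energy removes an electron from the +1 ion. For each element: K⁺ is the bare [Ar] core; Li⁺ is the bare [He] core; C⁺ still has 3 valence electrons; Al⁺ still has 2 valence electrons; Na⁺ is the bare [Ne] core.
Pulling an electron out of a noble-gas core costs far more than removing a remaining valence electron, so K, Na and Li sit at the high end of IE_2.
Valence configurations: C⁺ [He]2s²2p¹, Al⁺ [Ne]3s².
Tabulated IE_2 (kJ/mol): K 3052, Li 7298, C 2353, Al 1817, Na 4562.
So the second ionization energies run Al < C < K < Na < Li.

Al, C, K, Na, Li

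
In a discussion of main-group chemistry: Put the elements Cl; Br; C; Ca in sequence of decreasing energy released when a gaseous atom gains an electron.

Adding an electron releases more energy for atoms nearer the top right (short of the noble gases).
Here both period and group differ, so the two effects have to be weighed against each other.
C > Ca: both effects reinforce here, so C is clearly the higher of the two.
Br > C: the two effects oppose for this pair; the across-period effect wins (325 vs 122 kJ/mol).
Cl > Br: Cl sits above Br in group 17, so the down-group effect alone puts Cl higher.
Tabulated electron affinity (kJ/mol): C 122, Cl 349, Ca 2, Br 325.
So from highest to lowest: Cl > Br > C > Ca.

Cl, Br, C, Ca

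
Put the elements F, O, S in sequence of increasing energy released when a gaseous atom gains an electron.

Electron affinity generally becomes more exothermic across a period toward the halogens and less exothermic down a group.
Neither a single period nor a single group — weigh both effects.
S > O: this pair runs against the simple trend — see the exception note.
F > S: both effects reinforce here, so F is clearly the higher of the two.
Note the exception: S has a higher electron affinity than O, contrary to the simple trend — the compact 2p subshell of O repels the added electron more than S's larger 3p does.
Tabulated electron affinity (kJ/mol): O 141, F 328, S 200.
So from lowest to highest: O < S < F.

O, S, F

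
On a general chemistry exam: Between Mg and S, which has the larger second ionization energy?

Consider each +1 ion: Mg⁺ still has 1 valence electron; S⁺ still has 5 valence electrons.
All are still removing valence electrons, so compare the +1 ions as you would atoms: IE_2 generally rises across a period (higher Z_eff) and falls down a group (larger shell), subject to the usual subshell exceptions.
Valence configurations: Mg⁺ [Ne]3s¹, S⁺ [Ne]3s²3p³.
Approximate IE_2 values (kJ/mol): Mg 1451, S 2252.
Putting it together, IE_2: Mg < S.

S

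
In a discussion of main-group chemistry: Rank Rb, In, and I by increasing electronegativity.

Rb < In < I

Atoms toward the upper right of the periodic table pull bonding electrons most strongly.
All lie in period 5, so electronegativity increases left to right.
So from lowest to highest: Rb < In < I.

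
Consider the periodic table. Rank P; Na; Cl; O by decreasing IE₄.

IE_4 is the cost of taking one more electron from the +3 cation: P³⁺ still has 2 valence electrons; Na³⁺ is already 2 electrons into the core; Cl³⁺ still has 4 valence electrons; O³⁺ still has 3 valence electrons.
Core electrons are held far more tightly than valence electrons, so Na tops the IE_4 order.
Valence configurations: P³⁺ [Ne]3s², Cl³⁺ [Ne]3s²3p², O³⁺ [He]2s²2p¹.
The numbers (kJ/mol): P 4964, Na 9543, Cl 5159, O 7469.
So the fourth ionization energies run P < Cl < O < Na.

Na, O, Cl, P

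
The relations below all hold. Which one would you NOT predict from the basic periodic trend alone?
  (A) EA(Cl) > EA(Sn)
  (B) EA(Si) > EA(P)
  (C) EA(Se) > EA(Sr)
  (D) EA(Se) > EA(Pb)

(B)

The general trend: electron affinity increases across a period and decreases down a group.
(A) Cl (period 3, group 17) vs Sn (period 5, group 14): the stated order agrees with the simple trend.
(B) Si (period 3, group 14) vs P (period 3, group 15): the stated order contradicts the simple trend.
(C) Se (period 4, group 16) vs Sr (period 5, group 2): the stated order agrees with the simple trend.
(D) Se (period 4, group 16) vs Pb (period 6, group 14): the stated order agrees with the simple trend.
The exception is (B): adding an electron to P's half-filled 3p³ is unfavourable, so Si (3p²) has the more exothermic EA.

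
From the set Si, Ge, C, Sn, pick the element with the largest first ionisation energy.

C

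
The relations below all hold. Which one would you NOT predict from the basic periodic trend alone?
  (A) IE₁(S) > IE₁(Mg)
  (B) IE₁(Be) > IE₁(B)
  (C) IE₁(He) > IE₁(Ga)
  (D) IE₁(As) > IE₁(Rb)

(B)

The general trend: first ionization energy increases across a period and decreases down a group.
(A) S (period 3, group 16) vs Mg (period 3, group 2): the stated order agrees with the simple trend.
(B) Be (period 2, group 2) vs B (period 2, group 13): the stated order contradicts the simple trend.
(C) He (period 1, group 18) vs Ga (period 4, group 13): the stated order agrees with the simple trend.
(D) As (period 4, group 15) vs Rb (period 5, group 1): the stated order agrees with the simple trend.
The exception is (B): removing B's lone 2p electron is easier than breaking Be's filled 2s².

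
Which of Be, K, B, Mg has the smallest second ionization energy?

The second ionization energy removes an electron from the +1 ion. For each element: Be⁺ still has 1 valence electron; K⁺ is the bare [Ar] core; B⁺ still has 2 valence electrons; Mg⁺ still has 1 valence electron.
Breaking into a closed-shell core is much more expensive than removing a leftover valence electron — K has the largest IE_2 here.
Valence configurations: Be⁺ [He]2s¹, B⁺ [He]2s², Mg⁺ [Ne]3s¹.
Tabulated IE_2 (kJ/mol): Be 1757, K 3052, B 2427, Mg 1451.
Putting it together, IE_2: Mg < Be < B < K.

Mg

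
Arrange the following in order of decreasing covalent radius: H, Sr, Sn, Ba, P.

Ba > Sr > Sn > P > H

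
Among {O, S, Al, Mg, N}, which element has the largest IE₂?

O

IE_2 is the cost of taking one more electron from the +1 cation: O⁺ still has 5 valence electrons; S⁺ still has 5 valence electrons; Al⁺ still has 2 valence electrons; Mg⁺ still has 1 valence electron; N⁺ still has 4 valence electrons.
All are still removing valence electrons, so compare the +1 ions as you would atoms: IE_2 generally rises across a period (higher Z_eff) and falls down a group (larger shell), subject to the usual subshell exceptions.
Valence configurations: O⁺ [He]2s²2p³, S⁺ [Ne]3s²3p³, Al⁺ [Ne]3s², Mg⁺ [Ne]3s¹, N⁺ [He]2s²2p².
Tabulated IE_2 (kJ/mol): O 3388, S 2252, Al 1817, Mg 1451, N 2856.
Overall IE_2 order: Mg < Al < S < N < O.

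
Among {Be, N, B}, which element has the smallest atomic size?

N

Radius decreases left→right (rising Z_eff, same n) and increases top→bottom (higher n).
All lie in period 2, so atomic radius increases right to left.
The smallest atomic size among these belongs to N.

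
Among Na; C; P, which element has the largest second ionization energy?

Na

IE_2 is the cost of taking one more electron from the +1 cation: Na⁺ is the bare [Ne] core; C⁺ still has 3 valence electrons; P⁺ still has 4 valence electrons.
Pulling an electron out of a noble-gas core costs far more than removing a remaining valence electron, so Na sits at the high end of IE_2.
Valence configurations: C⁺ [He]2s²2p¹, P⁺ [Ne]3s²3p².
Approximate IE_2 values (kJ/mol): Na 4562, C 2353, P 1907.
Putting it together, IE_2: P < C < Na.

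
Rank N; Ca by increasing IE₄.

The fourth ionization energy removes an electron from the +3 ion. For each element: N³⁺ still has 2 valence electrons; Ca³⁺ is already 1 electron into the core.
Usually core removal costs more than valence removal, but here the competition is close: a tightly held n=2 valence electron can cost more to remove than an n=3 core electron, so the actual values have to decide it.
The numbers (kJ/mol): N 7475, Ca 6491.
Putting it together, IE_4: Ca < N.

Ca < N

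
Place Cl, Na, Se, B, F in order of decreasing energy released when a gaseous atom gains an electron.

Cl > F > Se > Na > B

B is in period 2, group 13; F is in period 2, group 17; Na is in period 3, group 1; Cl is in period 3, group 17; Se is in period 4, group 16.
Electron affinity generally becomes more exothermic across a period toward the halogens and less exothermic down a group.
Here both period and group differ, so the two effects have to be weighed against each other.
Na > B: this pair runs against the simple trend — see the exception note.
Se > Na: the two effects oppose for this pair; the across-period effect wins (195 vs 53 kJ/mol).
F > Se: both effects reinforce here, so F is clearly the higher of the two.
Cl > F: this pair runs against the simple trend — see the exception note.
Note the exception: Na has a higher electron affinity than B, contrary to the simple trend — B's ns²np¹ configuration gives only a small electron affinity — the sparsely filled np subshell binds an added electron weakly.
Note the exception: Cl has a higher electron affinity than F, contrary to the simple trend — F's small 2p subshell makes the incoming electron feel strong e⁻–e⁻ repulsion, so Cl actually releases more energy on gaining an electron.
Tabulated electron affinity (kJ/mol): B 27, F 328, Na 53, Cl 349, Se 195.
So from highest to lowest: Cl > F > Se > Na > B.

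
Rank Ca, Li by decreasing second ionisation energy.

Consider each +1 ion: Ca⁺ still has 1 valence electron; Li⁺ is the bare [He] core.
Breaking into a closed-shell core is much more expensive than removing a leftover valence electron — Li has the largest IE_2 here.
Approximate IE_2 values (kJ/mol): Ca 1145, Li 7298.
So the second ionization energies run Ca < Li.

Li, Ca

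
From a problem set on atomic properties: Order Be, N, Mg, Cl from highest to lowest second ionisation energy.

N > Cl > Be > Mg

IE_2 is the cost of taking one more electron from the +1 cation: Be⁺ still has 1 valence electron; N⁺ still has 4 valence electrons; Mg⁺ still has 1 valence electron; Cl⁺ still has 6 valence electrons.
All are still removing valence electrons, so compare the +1 ions as you would atoms: IE_2 generally rises across a period (higher Z_eff) and falls down a group (larger shell), subject to the usual subshell exceptions.
Valence configurations: Be⁺ [He]2s¹, N⁺ [He]2s²2p², Mg⁺ [Ne]3s¹, Cl⁺ [Ne]3s²3p⁴.
The numbers (kJ/mol): Be 1757, N 2856, Mg 1451, Cl 2298.
Overall IE_2 order: Mg < Be < Cl < N.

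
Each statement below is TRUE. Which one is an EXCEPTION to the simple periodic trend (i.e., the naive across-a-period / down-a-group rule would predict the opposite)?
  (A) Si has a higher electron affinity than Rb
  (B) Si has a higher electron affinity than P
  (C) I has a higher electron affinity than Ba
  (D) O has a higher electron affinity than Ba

The general trend: electron affinity increases across a period and decreases down a group.
(A) Si (period 3, group 14) vs Rb (period 5, group 1): the stated order agrees with the simple trend.
(B) Si (period 3, group 14) vs P (period 3, group 15): the stated order contradicts the simple trend.
(C) I (period 5, group 17) vs Ba (period 6, group 2): the stated order agrees with the simple trend.
(D) O (period 2, group 16) vs Ba (period 6, group 2): the stated order agrees with the simple trend.
The exception is (B): adding an electron to P's half-filled 3p³ is unfavourable, so Si (3p²) has the more exothermic EA.

(B)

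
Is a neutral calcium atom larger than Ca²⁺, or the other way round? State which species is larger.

Forming Ca²⁺ removes 2 electrons from Ca. Fewer electrons for the same nuclear charge means less shielding and a higher Z_eff on the remaining electrons, and for main-group metals the entire outer shell is lost.
A cation is smaller than its parent atom: Ca²⁺ < Ca.

Ca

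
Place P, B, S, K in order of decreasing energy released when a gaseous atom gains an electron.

S > P > K > B

B is in period 2, group 13; P is in period 3, group 15; S is in period 3, group 16; K is in period 4, group 1.
Adding an electron releases more energy for atoms nearer the top right (short of the noble gases).
These span different periods and groups, so the two trends combine.
K > B: this pair runs against the simple trend — see the exception note.
P > K: both effects reinforce here, so P is clearly the higher of the two.
S > P: S lies to the right of P in period 3, so the across-period effect alone puts S higher.
Note the exception: K has a higher electron affinity than B, contrary to the simple trend — B's ns²np¹ configuration gives only a small electron affinity — the sparsely filled np subshell binds an added electron weakly.
Approximate values (kJ/mol): B 27, P 72, S 200, K 48.
So from highest to lowest: S > P > K > B.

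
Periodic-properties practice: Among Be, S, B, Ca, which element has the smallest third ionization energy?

S

IE_3 is the cost of taking one more electron from the +2 cation: Be²⁺ is the bare [He] core; S²⁺ still has 4 valence electrons; B²⁺ still has 1 valence electron; Ca²⁺ is the bare [Ar] core.
Breaking into a closed-shell core is much more expensive than removing a leftover valence electron — Ca and Be have the largest IE_3 here.
Valence configurations: S²⁺ [Ne]3s²3p², B²⁺ [He]2s¹.
Approximate IE_3 values (kJ/mol): Be 14849, S 3357, B 3660, Ca 4912.
Overall IE_3 order: S < B < Ca < Be.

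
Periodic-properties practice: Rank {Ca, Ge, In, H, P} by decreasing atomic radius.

Ca, In, Ge, P, H

H is in period 1, group 1; P is in period 3, group 15; Ca is in period 4, group 2; Ge is in period 4, group 14; In is in period 5, group 13.
Radius decreases left→right (rising Z_eff, same n) and increases top→bottom (higher n).
These span different periods and groups, so the two trends combine.
P > H: period and group pull opposite ways; the down-group shift dominates (111 vs 32 pm).
Ge > P: both effects reinforce here, so Ge is clearly the larger of the two.
In > Ge: relative to Ge, both the across-period and down-group shifts push In's atomic radius up.
Ca > In: the two effects oppose for this pair; the across-period effect wins (171 vs 142 pm).
For reference (pm): H 32, P 111, Ca 171, Ge 121, In 142.
So from largest to smallest: Ca > In > Ge > P > H.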